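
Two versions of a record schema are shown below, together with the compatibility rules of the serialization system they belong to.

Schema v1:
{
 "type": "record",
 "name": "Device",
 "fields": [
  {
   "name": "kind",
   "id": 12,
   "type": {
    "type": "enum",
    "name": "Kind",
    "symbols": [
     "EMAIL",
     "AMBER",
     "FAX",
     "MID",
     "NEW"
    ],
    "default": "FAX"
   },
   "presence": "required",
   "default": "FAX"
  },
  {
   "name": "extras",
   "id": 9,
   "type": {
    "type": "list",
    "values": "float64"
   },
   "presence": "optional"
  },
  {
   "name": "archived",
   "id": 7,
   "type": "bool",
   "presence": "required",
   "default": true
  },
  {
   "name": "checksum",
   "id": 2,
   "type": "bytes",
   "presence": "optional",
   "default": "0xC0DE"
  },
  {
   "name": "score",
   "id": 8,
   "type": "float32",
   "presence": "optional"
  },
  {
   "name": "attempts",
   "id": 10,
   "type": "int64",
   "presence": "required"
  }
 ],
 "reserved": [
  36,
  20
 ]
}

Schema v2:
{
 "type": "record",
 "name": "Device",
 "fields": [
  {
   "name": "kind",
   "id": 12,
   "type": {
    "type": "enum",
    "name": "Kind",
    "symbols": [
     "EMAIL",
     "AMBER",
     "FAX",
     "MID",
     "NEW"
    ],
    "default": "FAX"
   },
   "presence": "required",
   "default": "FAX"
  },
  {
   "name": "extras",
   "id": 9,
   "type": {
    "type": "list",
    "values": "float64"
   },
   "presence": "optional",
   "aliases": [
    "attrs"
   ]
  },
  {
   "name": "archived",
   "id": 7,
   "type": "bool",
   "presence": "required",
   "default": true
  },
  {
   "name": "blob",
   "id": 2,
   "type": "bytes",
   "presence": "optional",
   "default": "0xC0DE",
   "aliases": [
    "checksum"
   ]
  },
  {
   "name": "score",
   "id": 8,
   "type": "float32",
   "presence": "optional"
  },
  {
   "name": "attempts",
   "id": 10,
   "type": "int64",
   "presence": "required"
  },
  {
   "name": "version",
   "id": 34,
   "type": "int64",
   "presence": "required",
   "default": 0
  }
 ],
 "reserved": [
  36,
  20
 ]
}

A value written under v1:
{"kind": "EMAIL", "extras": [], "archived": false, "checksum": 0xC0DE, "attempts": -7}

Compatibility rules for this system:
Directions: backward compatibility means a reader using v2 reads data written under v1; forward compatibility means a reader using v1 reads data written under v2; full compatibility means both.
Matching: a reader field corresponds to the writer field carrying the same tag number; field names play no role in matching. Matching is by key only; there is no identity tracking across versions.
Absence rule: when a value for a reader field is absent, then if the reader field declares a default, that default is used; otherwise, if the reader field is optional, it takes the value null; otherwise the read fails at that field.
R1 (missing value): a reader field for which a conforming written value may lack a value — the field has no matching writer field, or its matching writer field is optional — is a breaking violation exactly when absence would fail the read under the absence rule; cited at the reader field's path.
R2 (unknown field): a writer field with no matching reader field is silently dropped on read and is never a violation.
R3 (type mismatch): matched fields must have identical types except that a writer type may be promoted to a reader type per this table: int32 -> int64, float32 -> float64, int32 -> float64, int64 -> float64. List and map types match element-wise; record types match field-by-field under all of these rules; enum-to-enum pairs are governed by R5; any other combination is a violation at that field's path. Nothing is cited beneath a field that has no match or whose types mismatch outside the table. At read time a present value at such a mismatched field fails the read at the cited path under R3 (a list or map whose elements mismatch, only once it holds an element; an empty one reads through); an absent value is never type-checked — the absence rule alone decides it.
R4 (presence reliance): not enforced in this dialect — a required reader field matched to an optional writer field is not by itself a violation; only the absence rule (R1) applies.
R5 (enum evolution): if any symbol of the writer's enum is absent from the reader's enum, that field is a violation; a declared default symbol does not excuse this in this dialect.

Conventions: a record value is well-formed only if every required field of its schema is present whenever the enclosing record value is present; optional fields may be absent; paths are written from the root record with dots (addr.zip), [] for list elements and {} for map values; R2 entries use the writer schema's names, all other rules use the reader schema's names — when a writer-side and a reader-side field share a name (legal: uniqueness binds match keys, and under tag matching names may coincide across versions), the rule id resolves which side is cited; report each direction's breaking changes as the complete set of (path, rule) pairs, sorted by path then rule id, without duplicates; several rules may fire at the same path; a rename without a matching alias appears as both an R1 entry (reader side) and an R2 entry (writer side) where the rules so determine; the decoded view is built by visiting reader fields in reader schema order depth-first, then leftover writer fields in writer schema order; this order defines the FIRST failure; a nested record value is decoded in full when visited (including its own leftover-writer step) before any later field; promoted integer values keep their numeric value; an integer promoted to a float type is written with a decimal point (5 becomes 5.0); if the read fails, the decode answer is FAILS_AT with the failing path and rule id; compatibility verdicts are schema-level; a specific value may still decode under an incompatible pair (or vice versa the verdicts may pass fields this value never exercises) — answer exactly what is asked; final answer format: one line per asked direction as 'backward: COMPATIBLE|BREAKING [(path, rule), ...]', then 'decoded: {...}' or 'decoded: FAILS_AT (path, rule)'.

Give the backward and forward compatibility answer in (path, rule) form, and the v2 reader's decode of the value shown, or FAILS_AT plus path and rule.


each type pair in Device: writer, then reader
backward pass over Device, reader schema v2, writer schema v1:
  kind <- kind (Kind -> Kind, writer required)
  extras <- extras (list<float64> -> list<float64>, writer optional)
  archived <- archived (bool -> bool, writer required)
  blob <- checksum (bytes -> bytes, writer optional)
  score <- score (float32 -> float32, writer optional)
  attempts <- attempts (int64 -> int64, writer required)
  no writer field matches reader version
  => backward verdict for Device: COMPATIBLE, no violations
forward pass over Device, reader schema v1, writer schema v2:
  kind <- kind (Kind -> Kind, writer required)
  extras <- extras (list<float64> -> list<float64>, writer optional)
  archived <- archived (bool -> bool, writer required)
  checksum <- blob (bytes -> bytes, writer optional)
  score <- score (float32 -> float32, writer optional)
  attempts <- attempts (int64 -> int64, writer required)
  leftover writer field: version
  => forward verdict for Device: COMPATIBLE, no violations
migrating the Device value to v2:
  kind := "EMAIL"
  extras := []
  archived := false
  blob := 0xC0DE (from writer checksum)
  score := null (not supplied -> null)
  attempts := -7
  version := 0 (no value, default fills)
  => decoded: {"kind": "EMAIL", "extras": [], "archived": false, "blob": 0xC0DE, "score": null, "attempts": -7, "version": 0}

backward: COMPATIBLE []; forward: COMPATIBLE []; decoded: {"kind": "EMAIL", "extras": [], "archived": false, "blob": 0xC0DE, "score": null, "attempts": -7, "version": 0}


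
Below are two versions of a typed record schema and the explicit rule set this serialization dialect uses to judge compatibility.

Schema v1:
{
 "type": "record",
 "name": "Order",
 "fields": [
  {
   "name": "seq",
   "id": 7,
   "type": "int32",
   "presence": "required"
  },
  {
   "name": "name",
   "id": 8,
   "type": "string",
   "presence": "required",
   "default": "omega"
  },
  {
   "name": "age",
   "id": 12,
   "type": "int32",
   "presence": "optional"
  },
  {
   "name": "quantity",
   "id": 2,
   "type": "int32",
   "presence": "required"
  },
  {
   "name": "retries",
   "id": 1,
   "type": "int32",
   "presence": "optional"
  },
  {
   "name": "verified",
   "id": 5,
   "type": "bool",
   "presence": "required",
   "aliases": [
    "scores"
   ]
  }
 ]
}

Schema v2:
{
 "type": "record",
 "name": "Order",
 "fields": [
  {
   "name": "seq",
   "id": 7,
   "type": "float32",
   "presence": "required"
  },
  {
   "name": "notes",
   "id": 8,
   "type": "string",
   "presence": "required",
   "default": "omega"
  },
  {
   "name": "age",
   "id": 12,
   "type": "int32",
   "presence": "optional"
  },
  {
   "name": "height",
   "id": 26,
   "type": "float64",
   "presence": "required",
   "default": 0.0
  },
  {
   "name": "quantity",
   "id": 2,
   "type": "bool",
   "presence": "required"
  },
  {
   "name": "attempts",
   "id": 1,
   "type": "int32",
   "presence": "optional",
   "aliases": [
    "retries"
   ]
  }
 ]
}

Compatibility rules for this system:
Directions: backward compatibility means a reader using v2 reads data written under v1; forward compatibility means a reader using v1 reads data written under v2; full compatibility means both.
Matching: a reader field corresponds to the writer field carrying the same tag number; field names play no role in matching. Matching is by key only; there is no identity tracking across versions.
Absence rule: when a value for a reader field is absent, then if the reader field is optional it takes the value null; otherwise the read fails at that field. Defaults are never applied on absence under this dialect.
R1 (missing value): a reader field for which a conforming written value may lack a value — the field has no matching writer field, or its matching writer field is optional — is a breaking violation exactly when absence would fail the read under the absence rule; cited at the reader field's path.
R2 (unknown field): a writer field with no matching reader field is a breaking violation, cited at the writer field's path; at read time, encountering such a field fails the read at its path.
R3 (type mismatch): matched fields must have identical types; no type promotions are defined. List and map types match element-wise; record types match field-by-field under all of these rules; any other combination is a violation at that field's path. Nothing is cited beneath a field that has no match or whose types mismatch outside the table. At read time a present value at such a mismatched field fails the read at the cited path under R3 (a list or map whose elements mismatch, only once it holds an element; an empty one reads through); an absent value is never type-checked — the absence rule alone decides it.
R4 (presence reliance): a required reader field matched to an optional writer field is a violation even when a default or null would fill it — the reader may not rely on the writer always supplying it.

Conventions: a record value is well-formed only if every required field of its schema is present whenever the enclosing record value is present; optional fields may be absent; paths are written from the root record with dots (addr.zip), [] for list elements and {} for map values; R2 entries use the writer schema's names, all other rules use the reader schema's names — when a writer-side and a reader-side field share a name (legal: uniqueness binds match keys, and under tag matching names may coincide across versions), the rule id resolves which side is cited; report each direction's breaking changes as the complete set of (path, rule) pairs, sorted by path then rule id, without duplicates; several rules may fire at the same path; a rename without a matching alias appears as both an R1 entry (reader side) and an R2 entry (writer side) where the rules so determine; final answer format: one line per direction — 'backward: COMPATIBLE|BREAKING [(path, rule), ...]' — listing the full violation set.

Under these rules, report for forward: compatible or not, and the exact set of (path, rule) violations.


forward: BREAKING [(height, R2), (quantity, R3), (seq, R3), (verified, R1)]

the writer's type comes first in each Order pair
checking forward for Order: reader v1 against writer v2:
  float32 -> int32, writer required: seq aligns to seq
  string -> string, writer required: name aligns to notes
  int32 -> int32, writer optional: age aligns to age
  bool -> int32, writer required: quantity aligns to quantity
  int32 -> int32, writer optional: retries aligns to attempts
  verified: no writer-side match
  leftover writer field: height
  breaking: (height, R2)
  breaking: (quantity, R3)
  breaking: (seq, R3)
  breaking: (verified, R1)
  => forward: BREAKING (4)
ruling out the remaining Order differences:
  renamed field name to notes in record Order -> triggers nothing under Order's printed rules — same verdict
  renamed field retries to attempts in record Order (alias retries declared on the renamed field) -> triggers nothing under Order's printed rules — same verdict


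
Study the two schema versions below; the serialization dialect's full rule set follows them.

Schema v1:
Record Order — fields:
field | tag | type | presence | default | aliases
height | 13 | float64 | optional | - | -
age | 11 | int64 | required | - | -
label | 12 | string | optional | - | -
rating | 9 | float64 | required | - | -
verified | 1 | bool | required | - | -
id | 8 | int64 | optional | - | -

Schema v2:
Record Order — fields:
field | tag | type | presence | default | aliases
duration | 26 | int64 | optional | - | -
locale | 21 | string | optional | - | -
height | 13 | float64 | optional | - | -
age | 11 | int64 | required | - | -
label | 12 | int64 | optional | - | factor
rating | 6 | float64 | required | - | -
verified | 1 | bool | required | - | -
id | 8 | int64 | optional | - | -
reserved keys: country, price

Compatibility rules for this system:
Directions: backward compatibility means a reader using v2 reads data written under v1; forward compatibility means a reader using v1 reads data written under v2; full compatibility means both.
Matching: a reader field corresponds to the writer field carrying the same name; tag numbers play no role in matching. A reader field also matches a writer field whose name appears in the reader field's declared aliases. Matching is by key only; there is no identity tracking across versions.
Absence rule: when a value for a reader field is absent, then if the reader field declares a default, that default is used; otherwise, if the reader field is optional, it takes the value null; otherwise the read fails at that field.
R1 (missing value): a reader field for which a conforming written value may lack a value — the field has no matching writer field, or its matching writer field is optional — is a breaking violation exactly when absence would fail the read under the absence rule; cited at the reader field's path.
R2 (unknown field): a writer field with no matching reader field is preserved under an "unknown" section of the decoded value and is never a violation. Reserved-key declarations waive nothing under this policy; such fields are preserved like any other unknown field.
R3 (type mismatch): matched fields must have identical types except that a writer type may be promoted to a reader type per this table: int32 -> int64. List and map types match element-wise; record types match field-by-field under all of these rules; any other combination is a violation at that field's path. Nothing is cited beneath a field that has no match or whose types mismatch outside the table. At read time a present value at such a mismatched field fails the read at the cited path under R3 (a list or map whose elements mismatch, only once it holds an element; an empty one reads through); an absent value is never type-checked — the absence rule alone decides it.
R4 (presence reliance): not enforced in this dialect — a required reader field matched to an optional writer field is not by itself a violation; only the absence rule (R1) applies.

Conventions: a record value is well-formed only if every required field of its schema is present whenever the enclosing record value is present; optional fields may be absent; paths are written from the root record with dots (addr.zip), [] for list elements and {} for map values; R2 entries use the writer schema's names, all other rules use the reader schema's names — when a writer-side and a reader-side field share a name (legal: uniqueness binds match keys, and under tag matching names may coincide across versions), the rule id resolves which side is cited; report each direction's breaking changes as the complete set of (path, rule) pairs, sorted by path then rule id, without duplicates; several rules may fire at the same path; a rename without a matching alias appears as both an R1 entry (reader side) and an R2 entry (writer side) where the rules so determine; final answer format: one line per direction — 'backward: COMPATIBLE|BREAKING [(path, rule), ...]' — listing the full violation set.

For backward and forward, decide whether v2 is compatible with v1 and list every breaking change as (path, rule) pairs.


each type pair in Order: writer, then reader
backward for Order (reader v2, writer v1):
  duration: no writer match
  locale: no writer match
  height <- height (float64 -> float64, writer optional)
  age <- age (int64 -> int64, writer required)
  label <- label (string -> int64, writer optional)
  rating <- rating (float64 -> float64, writer required)
  verified <- verified (bool -> bool, writer required)
  id <- id (int64 -> int64, writer optional)
  violation R3 at label
  => backward: BREAKING (1)
forward for Order (reader v1, writer v2):
  height <- height (float64 -> float64, writer optional)
  age <- age (int64 -> int64, writer required)
  label <- label (int64 -> string, writer optional)
  rating <- rating (float64 -> float64, writer required)
  verified <- verified (bool -> bool, writer required)
  id <- id (int64 -> int64, writer optional)
  leftover writer field: duration
  leftover writer field: locale
  violation R3 at label
  => forward: BREAKING (1)

backward: BREAKING [(label, R3)]; forward: BREAKING [(label, R3)]


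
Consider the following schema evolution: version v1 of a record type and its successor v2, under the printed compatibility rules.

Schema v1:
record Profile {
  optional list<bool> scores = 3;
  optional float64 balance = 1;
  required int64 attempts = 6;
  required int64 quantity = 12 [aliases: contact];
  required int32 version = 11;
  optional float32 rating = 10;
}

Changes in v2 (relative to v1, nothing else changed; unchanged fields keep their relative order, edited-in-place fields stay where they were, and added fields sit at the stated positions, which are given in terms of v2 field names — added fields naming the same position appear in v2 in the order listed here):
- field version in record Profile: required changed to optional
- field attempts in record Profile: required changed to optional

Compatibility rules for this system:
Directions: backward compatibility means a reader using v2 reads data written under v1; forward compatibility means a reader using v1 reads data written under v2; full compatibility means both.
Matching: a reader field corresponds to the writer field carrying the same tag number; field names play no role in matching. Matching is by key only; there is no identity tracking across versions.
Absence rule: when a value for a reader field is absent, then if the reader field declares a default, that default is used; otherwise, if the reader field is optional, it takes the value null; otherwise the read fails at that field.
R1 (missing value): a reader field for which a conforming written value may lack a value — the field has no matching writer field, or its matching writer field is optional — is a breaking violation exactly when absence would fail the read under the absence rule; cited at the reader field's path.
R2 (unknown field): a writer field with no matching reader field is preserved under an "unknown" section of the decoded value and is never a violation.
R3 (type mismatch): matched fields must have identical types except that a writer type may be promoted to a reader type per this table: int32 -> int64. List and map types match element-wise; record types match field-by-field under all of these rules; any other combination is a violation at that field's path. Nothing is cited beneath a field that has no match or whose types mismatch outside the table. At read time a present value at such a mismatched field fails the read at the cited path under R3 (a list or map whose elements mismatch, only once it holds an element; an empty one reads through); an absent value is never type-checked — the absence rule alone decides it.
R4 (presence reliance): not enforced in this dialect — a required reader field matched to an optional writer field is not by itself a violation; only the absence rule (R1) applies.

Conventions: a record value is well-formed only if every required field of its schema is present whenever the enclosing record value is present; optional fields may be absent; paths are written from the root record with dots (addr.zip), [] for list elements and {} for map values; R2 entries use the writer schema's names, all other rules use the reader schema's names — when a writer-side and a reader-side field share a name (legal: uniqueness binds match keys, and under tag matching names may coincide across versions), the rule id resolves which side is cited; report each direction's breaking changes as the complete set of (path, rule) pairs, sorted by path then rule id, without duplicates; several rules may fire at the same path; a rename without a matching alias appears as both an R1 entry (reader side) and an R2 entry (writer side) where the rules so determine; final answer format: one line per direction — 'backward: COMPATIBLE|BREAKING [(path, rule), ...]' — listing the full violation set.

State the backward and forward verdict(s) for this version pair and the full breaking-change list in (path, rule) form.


backward: COMPATIBLE []; forward: BREAKING [(attempts, R1), (version, R1)]

arrows below run writer -> reader for Profile
backward analysis of Profile with v2 as reader and v1 as writer:
  scores <- scores (list<bool> -> list<bool>, writer optional)
  balance <- balance (float64 -> float64, writer optional)
  attempts <- attempts (int64 -> int64, writer required)
  quantity <- quantity (int64 -> int64, writer required)
  version <- version (int32 -> int32, writer required)
  rating <- rating (float32 -> float32, writer optional)
  => backward: COMPATIBLE
forward analysis of Profile with v1 as reader and v2 as writer:
  scores <- scores (list<bool> -> list<bool>, writer optional)
  balance <- balance (float64 -> float64, writer optional)
  attempts <- attempts (int64 -> int64, writer optional)
  quantity <- quantity (int64 -> int64, writer required)
  version <- version (int32 -> int32, writer optional)
  rating <- rating (float32 -> float32, writer optional)
  R1 fires at attempts
  R1 fires at version
  => forward verdict for Profile: BREAKING, 2 violation(s)


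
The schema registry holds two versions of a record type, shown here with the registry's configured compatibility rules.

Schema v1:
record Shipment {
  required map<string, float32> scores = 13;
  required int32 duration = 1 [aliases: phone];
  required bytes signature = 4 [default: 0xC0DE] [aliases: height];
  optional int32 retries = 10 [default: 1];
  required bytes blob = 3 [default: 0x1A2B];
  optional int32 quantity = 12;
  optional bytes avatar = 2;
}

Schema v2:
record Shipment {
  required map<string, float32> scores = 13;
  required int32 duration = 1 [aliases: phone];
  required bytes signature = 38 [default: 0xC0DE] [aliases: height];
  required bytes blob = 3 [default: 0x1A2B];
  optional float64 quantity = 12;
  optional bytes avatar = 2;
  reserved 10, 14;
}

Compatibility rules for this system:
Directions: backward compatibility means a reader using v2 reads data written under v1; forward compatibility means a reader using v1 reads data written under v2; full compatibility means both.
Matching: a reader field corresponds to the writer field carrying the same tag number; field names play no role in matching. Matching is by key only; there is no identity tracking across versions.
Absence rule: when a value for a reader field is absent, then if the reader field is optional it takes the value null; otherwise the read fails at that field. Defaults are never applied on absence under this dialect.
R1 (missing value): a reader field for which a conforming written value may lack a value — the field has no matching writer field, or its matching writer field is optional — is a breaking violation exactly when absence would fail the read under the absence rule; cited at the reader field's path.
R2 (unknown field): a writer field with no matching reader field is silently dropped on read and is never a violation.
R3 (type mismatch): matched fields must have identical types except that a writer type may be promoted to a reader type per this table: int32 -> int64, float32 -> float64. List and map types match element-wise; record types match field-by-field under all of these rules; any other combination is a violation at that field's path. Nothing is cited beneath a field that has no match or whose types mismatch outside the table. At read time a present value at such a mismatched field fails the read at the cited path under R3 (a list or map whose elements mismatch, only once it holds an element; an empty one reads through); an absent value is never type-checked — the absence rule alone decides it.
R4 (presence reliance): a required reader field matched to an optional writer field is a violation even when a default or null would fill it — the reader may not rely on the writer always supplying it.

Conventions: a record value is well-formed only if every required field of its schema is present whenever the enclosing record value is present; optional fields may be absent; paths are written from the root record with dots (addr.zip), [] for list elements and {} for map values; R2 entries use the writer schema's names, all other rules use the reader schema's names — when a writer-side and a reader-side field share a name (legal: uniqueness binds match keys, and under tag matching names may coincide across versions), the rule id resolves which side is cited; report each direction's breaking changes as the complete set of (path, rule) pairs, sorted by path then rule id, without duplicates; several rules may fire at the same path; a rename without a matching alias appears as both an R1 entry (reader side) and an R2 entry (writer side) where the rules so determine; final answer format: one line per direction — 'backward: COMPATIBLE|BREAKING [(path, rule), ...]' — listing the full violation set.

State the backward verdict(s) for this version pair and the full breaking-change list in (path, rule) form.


backward: BREAKING [(quantity, R3), (signature, R1)]

arrows below run writer -> reader for Shipment
backward on Shipment — v2 reading data written by v1:
  writer required, map<string, float32> -> map<string, float32>: reader scores maps from writer scores
  writer required, int32 -> int32: reader duration maps from writer duration
  signature: no writer match
  writer required, bytes -> bytes: reader blob maps from writer blob
  writer optional, int32 -> float64: reader quantity maps from writer quantity
  writer optional, bytes -> bytes: reader avatar maps from writer avatar
  writer signature: unknown to reader
  writer retries: unknown to reader
  breaking: (quantity, R3)
  breaking: (signature, R1)
  => 2 violation(s): backward is BREAKING for Shipment
the rest of the Shipment diff is inert for this question:
  removed field retries from record Shipment (its key 10 joins the reserved list) -> fires no rule on Shipment, leaving the asked answer as it is


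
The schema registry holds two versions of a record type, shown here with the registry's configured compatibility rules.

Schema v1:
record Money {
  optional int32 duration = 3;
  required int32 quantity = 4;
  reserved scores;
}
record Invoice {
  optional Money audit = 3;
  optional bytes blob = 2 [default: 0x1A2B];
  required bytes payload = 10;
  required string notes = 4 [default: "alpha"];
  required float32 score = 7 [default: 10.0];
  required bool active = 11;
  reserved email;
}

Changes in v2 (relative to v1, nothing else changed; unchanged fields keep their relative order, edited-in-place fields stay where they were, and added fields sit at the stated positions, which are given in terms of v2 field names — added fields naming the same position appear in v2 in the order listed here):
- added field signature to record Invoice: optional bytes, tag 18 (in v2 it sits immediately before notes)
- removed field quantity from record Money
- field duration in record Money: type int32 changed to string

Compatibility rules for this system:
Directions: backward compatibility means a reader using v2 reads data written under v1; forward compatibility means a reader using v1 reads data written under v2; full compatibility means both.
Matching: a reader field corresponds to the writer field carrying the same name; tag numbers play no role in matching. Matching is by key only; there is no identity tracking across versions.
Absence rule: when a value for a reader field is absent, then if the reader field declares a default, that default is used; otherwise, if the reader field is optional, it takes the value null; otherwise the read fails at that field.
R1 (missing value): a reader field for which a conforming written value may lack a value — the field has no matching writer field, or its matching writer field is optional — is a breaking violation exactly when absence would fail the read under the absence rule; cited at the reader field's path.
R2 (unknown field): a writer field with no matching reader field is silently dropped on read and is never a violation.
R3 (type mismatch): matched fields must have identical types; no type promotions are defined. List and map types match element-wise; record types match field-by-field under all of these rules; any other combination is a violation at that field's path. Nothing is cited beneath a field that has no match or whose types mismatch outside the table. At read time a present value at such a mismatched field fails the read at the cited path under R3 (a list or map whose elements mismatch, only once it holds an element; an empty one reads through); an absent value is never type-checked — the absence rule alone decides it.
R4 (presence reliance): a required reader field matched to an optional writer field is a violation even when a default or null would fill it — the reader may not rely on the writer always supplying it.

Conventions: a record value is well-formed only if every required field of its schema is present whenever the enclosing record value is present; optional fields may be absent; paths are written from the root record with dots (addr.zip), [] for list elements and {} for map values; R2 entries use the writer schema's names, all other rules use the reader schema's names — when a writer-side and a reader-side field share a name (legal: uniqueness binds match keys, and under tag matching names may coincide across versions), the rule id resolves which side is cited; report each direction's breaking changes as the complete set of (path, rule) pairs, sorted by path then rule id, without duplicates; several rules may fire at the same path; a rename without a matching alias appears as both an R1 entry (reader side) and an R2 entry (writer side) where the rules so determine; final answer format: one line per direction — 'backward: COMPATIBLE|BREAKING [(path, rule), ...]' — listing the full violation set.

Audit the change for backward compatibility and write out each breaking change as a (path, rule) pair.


backward: BREAKING [(audit.duration, R3)]

the writer's type comes first in each Invoice pair
checking backward for Invoice: reader v2 against writer v1:
  audit: paired with writer audit (Money -> Money; writer optional)
  blob: paired with writer blob (bytes -> bytes; writer optional)
  payload: paired with writer payload (bytes -> bytes; writer required)
  signature has no writer counterpart
  notes: paired with writer notes (string -> string; writer required)
  score: paired with writer score (float32 -> float32; writer required)
  active: paired with writer active (bool -> bool; writer required)
  audit.duration: paired with writer audit.duration (int32 -> string; writer optional)
  leftover writer field: audit.quantity
  rule R3 violated at audit.duration
  backward on Invoice therefore BREAKING (1)
remaining Invoice differences; none change what is asked:
  added field signature to record Invoice: optional bytes, tag 18 (in v2 it sits immediately before notes) -> inert for the asked Invoice verdict: nothing fires
  removed field quantity from record Money -> affects forward compatibility only, which is not asked


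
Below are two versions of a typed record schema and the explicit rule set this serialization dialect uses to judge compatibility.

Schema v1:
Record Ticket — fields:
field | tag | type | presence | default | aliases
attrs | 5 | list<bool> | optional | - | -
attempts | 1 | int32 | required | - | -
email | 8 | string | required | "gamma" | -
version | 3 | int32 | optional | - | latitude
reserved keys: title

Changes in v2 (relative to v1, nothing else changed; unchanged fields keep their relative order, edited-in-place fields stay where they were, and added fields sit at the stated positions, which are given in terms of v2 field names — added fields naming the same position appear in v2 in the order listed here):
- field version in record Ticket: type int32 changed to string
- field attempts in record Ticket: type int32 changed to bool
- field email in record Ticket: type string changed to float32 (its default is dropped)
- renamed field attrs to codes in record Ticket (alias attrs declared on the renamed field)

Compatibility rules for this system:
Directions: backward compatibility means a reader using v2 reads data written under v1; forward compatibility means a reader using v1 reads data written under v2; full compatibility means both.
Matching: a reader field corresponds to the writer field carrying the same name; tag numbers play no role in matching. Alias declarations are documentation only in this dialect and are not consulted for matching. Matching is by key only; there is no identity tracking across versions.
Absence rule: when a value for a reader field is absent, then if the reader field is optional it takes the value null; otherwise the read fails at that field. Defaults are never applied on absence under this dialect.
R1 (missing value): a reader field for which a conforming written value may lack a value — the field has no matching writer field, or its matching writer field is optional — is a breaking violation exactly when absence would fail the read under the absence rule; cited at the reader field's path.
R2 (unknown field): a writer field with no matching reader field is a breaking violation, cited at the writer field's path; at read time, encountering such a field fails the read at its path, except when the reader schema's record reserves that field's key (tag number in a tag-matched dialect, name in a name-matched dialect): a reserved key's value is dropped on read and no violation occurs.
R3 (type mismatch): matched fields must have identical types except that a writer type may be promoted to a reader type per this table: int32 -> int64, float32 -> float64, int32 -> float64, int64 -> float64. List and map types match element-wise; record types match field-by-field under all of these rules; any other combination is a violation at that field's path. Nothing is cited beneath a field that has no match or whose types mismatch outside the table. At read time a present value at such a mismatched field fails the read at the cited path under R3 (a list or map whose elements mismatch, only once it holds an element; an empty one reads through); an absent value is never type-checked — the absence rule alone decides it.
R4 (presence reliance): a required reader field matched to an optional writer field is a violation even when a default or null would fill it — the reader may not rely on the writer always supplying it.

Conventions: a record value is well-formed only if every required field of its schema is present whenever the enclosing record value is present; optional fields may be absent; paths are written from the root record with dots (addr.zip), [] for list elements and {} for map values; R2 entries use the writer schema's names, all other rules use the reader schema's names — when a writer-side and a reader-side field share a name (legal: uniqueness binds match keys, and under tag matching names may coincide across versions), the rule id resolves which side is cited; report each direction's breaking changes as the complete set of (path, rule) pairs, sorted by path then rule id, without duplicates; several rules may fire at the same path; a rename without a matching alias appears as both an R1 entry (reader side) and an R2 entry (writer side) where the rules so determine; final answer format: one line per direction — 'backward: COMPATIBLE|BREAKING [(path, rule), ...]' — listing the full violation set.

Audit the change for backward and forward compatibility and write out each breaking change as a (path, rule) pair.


backward: BREAKING [(attempts, R3), (attrs, R2), (email, R3), (version, R3)]; forward: BREAKING [(attempts, R3), (codes, R2), (email, R3), (version, R3)]

each type pair in Ticket: writer, then reader
backward pass over Ticket, reader schema v2, writer schema v1:
  codes has no writer counterpart
  attempts <- attempts (int32 -> bool, writer required)
  email <- email (string -> float32, writer required)
  version <- version (int32 -> string, writer optional)
  attrs (writer side), unknown to reader
  breaking: (attempts, R3)
  breaking: (attrs, R2)
  breaking: (email, R3)
  breaking: (version, R3)
  backward on Ticket therefore BREAKING (4)
forward pass over Ticket, reader schema v1, writer schema v2:
  attrs has no writer counterpart
  attempts <- attempts (bool -> int32, writer required)
  email <- email (float32 -> string, writer required)
  version <- version (string -> int32, writer optional)
  codes (writer side), unknown to reader
  breaking: (attempts, R3)
  breaking: (codes, R2)
  breaking: (email, R3)
  breaking: (version, R3)
  forward on Ticket therefore BREAKING (4)


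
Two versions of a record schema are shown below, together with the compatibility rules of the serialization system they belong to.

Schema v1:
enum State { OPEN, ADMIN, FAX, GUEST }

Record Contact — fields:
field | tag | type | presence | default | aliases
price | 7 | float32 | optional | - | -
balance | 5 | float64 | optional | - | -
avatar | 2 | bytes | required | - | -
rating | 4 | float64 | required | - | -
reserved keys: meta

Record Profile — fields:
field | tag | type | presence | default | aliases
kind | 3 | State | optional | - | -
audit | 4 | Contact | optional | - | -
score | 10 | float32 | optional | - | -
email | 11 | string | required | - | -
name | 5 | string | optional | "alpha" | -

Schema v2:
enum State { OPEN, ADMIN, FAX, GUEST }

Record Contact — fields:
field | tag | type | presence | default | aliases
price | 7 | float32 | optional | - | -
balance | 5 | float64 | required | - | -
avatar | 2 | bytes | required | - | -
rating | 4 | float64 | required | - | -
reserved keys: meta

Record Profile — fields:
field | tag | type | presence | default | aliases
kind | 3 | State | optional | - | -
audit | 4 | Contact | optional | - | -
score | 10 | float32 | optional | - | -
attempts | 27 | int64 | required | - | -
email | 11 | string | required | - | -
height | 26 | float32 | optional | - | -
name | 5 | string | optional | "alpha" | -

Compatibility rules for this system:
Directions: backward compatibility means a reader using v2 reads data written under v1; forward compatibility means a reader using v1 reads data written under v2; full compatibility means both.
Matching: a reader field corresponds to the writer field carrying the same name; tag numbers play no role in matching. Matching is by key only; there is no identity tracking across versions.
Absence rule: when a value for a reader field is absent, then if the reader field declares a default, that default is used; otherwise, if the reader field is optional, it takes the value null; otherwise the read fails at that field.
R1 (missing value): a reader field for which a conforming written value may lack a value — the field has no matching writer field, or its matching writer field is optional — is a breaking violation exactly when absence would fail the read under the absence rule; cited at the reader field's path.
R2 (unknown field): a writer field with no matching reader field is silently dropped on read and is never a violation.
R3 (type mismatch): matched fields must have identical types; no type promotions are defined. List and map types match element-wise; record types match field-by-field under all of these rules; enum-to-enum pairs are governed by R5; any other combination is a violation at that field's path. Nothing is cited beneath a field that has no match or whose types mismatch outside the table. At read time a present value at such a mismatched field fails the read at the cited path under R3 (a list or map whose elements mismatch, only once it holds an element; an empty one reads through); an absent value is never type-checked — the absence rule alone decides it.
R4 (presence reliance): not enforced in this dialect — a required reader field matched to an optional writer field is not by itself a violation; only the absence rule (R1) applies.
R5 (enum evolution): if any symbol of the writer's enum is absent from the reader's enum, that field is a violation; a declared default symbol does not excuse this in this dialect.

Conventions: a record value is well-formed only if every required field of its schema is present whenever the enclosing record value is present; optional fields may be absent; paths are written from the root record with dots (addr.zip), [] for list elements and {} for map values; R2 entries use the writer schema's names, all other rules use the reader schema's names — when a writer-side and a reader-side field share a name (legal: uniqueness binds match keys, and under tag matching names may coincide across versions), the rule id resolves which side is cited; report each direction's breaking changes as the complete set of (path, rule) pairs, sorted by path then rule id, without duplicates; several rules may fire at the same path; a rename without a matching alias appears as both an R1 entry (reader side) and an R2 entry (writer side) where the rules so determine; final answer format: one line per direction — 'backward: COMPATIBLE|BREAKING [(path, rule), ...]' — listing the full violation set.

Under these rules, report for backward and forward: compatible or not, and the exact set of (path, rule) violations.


each type pair in Profile: writer, then reader
backward for Profile (reader v2, writer v1):
  kind <- kind (State -> State, writer optional)
  audit <- audit (Contact -> Contact, writer optional)
  score <- score (float32 -> float32, writer optional)
  attempts: no writer-side match
  email <- email (string -> string, writer required)
  height: no writer-side match
  name <- name (string -> string, writer optional)
  audit.price <- audit.price (float32 -> float32, writer optional)
  audit.balance <- audit.balance (float64 -> float64, writer optional)
  audit.avatar <- audit.avatar (bytes -> bytes, writer required)
  audit.rating <- audit.rating (float64 -> float64, writer required)
  rule R1 violated at attempts
  rule R1 violated at audit.balance
  => backward: BREAKING (2)
forward for Profile (reader v1, writer v2):
  kind <- kind (State -> State, writer optional)
  audit <- audit (Contact -> Contact, writer optional)
  score <- score (float32 -> float32, writer optional)
  email <- email (string -> string, writer required)
  name <- name (string -> string, writer optional)
  writer attempts: unknown to reader
  writer height: unknown to reader
  audit.price <- audit.price (float32 -> float32, writer optional)
  audit.balance <- audit.balance (float64 -> float64, writer required)
  audit.avatar <- audit.avatar (bytes -> bytes, writer required)
  audit.rating <- audit.rating (float64 -> float64, writer required)
  => forward verdict for Profile: COMPATIBLE, no violations

backward: BREAKING [(attempts, R1), (audit.balance, R1)]; forward: COMPATIBLE []
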